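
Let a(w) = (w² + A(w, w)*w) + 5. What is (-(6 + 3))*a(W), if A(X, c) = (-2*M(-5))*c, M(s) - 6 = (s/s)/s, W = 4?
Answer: 7407/5 ≈ 1481.4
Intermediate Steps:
M(s) = 6 + 1/s (M(s) = 6 + (s/s)/s = 6 + 1/s)
A(X, c) = -58*c/5 (A(X, c) = (-2*(6 + 1/(-5)))*c = (-2*(6 - ⅕))*c = (-2*29/5)*c = -58*c/5)
a(w) = 5 - 53*w²/5 (a(w) = (w² + (-58*w/5)*w) + 5 = (w² - 58*w²/5) + 5 = -53*w²/5 + 5 = 5 - 53*w²/5)
(-(6 + 3))*a(W) = (-(6 + 3))*(5 - 53/5*4²) = (-1*9)*(5 - 53/5*16) = -9*(5 - 848/5) = -9*(-823/5) = 7407/5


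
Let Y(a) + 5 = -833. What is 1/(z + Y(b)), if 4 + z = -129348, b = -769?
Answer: -1/130190 ≈ -7.6811e-6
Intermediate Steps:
Y(a) = -838 (Y(a) = -5 - 833 = -838)
z = -129352 (z = -4 - 129348 = -129352)
1/(z + Y(b)) = 1/(-129352 - 838) = 1/(-130190) = -1/130190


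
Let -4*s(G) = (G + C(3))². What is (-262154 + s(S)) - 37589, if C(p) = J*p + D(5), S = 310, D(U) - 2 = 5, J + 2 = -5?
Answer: -321647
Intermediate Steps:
J = -7 (J = -2 - 5 = -7)
D(U) = 7 (D(U) = 2 + 5 = 7)
C(p) = 7 - 7*p (C(p) = -7*p + 7 = 7 - 7*p)
s(G) = -(-14 + G)²/4 (s(G) = -(G + (7 - 7*3))²/4 = -(G + (7 - 21))²/4 = -(G - 14)²/4 = -(-14 + G)²/4)
(-262154 + s(S)) - 37589 = (-262154 - (-14 + 310)²/4) - 37589 = (-262154 - ¼*296²) - 37589 = (-262154 - ¼*87616) - 37589 = (-262154 - 21904) - 37589 = -284058 - 37589 = -321647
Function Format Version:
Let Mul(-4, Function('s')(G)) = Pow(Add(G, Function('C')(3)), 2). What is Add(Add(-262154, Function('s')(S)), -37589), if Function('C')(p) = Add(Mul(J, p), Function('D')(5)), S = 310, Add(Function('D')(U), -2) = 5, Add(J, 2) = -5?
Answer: -321647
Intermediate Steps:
J = -7 (J = Add(-2, -5) = -7)
Function('D')(U) = 7 (Function('D')(U) = Add(2, 5) = 7)
Function('C')(p) = Add(7, Mul(-7, p)) (Function('C')(p) = Add(Mul(-7, p), 7) = Add(7, Mul(-7, p)))
Function('s')(G) = Mul(Rational(-1, 4), Pow(Add(-14, G), 2)) (Function('s')(G) = Mul(Rational(-1, 4), Pow(Add(G, Add(7, Mul(-7, 3))), 2)) = Mul(Rational(-1, 4), Pow(Add(G, Add(7, -21)), 2)) = Mul(Rational(-1, 4), Pow(Add(G, -14), 2)) = Mul(Rational(-1, 4), Pow(Add(-14, G), 2)))
Add(Add(-262154, Function('s')(S)), -37589) = Add(Add(-262154, Mul(Rational(-1, 4), Pow(Add(-14, 310), 2))), -37589) = Add(Add(-262154, Mul(Rational(-1, 4), Pow(296, 2))), -37589) = Add(Add(-262154, Mul(Rational(-1, 4), 87616)), -37589) = Add(Add(-262154, -21904), -37589) = Add(-284058, -37589) = -321647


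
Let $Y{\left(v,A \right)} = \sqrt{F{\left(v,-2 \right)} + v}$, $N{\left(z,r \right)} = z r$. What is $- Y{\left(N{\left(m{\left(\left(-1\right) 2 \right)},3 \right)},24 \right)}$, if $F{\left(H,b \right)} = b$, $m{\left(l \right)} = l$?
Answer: $- 2 i \sqrt{2} \approx - 2.8284 i$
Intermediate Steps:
$N{\left(z,r \right)} = r z$
$Y{\left(v,A \right)} = \sqrt{-2 + v}$
$- Y{\left(N{\left(m{\left(\left(-1\right) 2 \right)},3 \right)},24 \right)} = - \sqrt{-2 + 3 \left(\left(-1\right) 2\right)} = - \sqrt{-2 + 3 \left(-2\right)} = - \sqrt{-2 - 6} = - \sqrt{-8} = - 2 i \sqrt{2}$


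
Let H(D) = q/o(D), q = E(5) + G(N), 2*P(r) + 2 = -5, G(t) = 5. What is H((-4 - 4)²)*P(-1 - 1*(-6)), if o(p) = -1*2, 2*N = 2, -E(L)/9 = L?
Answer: -70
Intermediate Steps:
E(L) = -9*L
N = 1 (N = (½)*2 = 1)
P(r) = -7/2 (P(r) = -1 + (½)*(-5) = -1 - 5/2 = -7/2)
o(p) = -2
q = -40 (q = -9*5 + 5 = -45 + 5 = -40)
H(D) = 20 (H(D) = -40/(-2) = -40*(-½) = 20)
H((-4 - 4)²)*P(-1 - 1*(-6)) = 20*(-7/2) = -70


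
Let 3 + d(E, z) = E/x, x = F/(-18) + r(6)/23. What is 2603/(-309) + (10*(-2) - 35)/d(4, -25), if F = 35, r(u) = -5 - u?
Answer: 326866/96099 ≈ 3.4013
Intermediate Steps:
x = -1003/414 (x = 35/(-18) + (-5 - 1*6)/23 = 35*(-1/18) + (-5 - 6)*(1/23) = -35/18 - 11*1/23 = -35/18 - 11/23 = -1003/414 ≈ -2.4227)
d(E, z) = -3 - 414*E/1003 (d(E, z) = -3 + E/(-1003/414) = -3 + E*(-414/1003) = -3 - 414*E/1003)
2603/(-309) + (10*(-2) - 35)/d(4, -25) = 2603/(-309) + (10*(-2) - 35)/(-3 - 414/1003*4) = 2603*(-1/309) + (-20 - 35)/(-3 - 1656/1003) = -2603/309 - 55/(-4665/1003) = -2603/309 - 55*(-1003/4665) = -2603/309 + 11033/933 = 326866/96099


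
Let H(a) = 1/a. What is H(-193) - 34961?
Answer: -6747474/193 ≈ -34961.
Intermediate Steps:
H(-193) - 34961 = 1/(-193) - 34961 = -1/193 - 34961 = -6747474/193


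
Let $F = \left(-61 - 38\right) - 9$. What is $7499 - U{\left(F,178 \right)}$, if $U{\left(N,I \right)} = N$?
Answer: $7607$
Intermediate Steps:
$F = -108$ ($F = -99 - 9 = -108$)
$7499 - U{\left(F,178 \right)} = 7499 - -108 = 7499 + 108 = 7607$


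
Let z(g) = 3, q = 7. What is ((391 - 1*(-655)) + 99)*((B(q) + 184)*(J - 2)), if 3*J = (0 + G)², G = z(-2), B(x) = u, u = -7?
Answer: 202665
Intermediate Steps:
B(x) = -7
G = 3
J = 3 (J = (0 + 3)²/3 = (⅓)*3² = (⅓)*9 = 3)
((391 - 1*(-655)) + 99)*((B(q) + 184)*(J - 2)) = ((391 - 1*(-655)) + 99)*((-7 + 184)*(3 - 2)) = ((391 + 655) + 99)*(177*1) = (1046 + 99)*177 = 1145*177 = 202665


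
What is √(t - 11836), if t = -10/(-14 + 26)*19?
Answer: I*√426666/6 ≈ 108.87*I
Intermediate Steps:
t = -95/6 (t = -10/12*19 = -10*1/12*19 = -⅚*19 = -95/6 ≈ -15.833)
√(t - 11836) = √(-95/6 - 11836) = √(-71111/6) = I*√426666/6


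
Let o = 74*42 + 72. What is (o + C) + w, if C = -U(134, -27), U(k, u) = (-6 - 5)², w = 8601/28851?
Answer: 29421270/9617 ≈ 3059.3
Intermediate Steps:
w = 2867/9617 (w = 8601*(1/28851) = 2867/9617 ≈ 0.29812)
o = 3180 (o = 3108 + 72 = 3180)
U(k, u) = 121 (U(k, u) = (-11)² = 121)
C = -121 (C = -1*121 = -121)
(o + C) + w = (3180 - 121) + 2867/9617 = 3059 + 2867/9617 = 29421270/9617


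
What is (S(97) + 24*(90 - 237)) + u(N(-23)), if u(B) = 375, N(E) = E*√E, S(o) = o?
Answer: -3056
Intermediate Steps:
N(E) = E^(3/2)
(S(97) + 24*(90 - 237)) + u(N(-23)) = (97 + 24*(90 - 237)) + 375 = (97 + 24*(-147)) + 375 = (97 - 3528) + 375 = -3431 + 375 = -3056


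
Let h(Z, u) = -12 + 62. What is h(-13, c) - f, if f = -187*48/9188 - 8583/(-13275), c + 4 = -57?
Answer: 511569233/10164225 ≈ 50.330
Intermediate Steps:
c = -61 (c = -4 - 57 = -61)
h(Z, u) = 50
f = -3357983/10164225 (f = -8976*1/9188 - 8583*(-1/13275) = -2244/2297 + 2861/4425 = -3357983/10164225 ≈ -0.33037)
h(-13, c) - f = 50 - 1*(-3357983/10164225) = 50 + 3357983/10164225 = 511569233/10164225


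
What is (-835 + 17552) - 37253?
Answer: -20536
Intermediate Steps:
(-835 + 17552) - 37253 = 16717 - 37253 = -20536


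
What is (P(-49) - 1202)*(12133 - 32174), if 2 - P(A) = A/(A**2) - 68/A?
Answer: 24076603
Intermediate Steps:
P(A) = 2 + 67/A (P(A) = 2 - (A/(A**2) - 68/A) = 2 - (A/A**2 - 68/A) = 2 - (1/A - 68/A) = 2 - (-67)/A = 2 + 67/A)
(P(-49) - 1202)*(12133 - 32174) = ((2 + 67/(-49)) - 1202)*(12133 - 32174) = ((2 + 67*(-1/49)) - 1202)*(-20041) = ((2 - 67/49) - 1202)*(-20041) = (31/49 - 1202)*(-20041) = -58867/49*(-20041) = 24076603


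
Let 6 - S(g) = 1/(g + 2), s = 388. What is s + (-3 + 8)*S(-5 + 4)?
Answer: 413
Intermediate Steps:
S(g) = 6 - 1/(2 + g) (S(g) = 6 - 1/(g + 2) = 6 - 1/(2 + g))
s + (-3 + 8)*S(-5 + 4) = 388 + (-3 + 8)*((11 + 6*(-5 + 4))/(2 + (-5 + 4))) = 388 + 5*((11 + 6*(-1))/(2 - 1)) = 388 + 5*((11 - 6)/1) = 388 + 5*(1*5) = 388 + 5*5 = 388 + 25 = 413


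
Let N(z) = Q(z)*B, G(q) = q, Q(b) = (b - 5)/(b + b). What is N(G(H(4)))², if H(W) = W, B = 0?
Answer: 0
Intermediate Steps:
Q(b) = (-5 + b)/(2*b) (Q(b) = (-5 + b)/((2*b)) = (-5 + b)*(1/(2*b)) = (-5 + b)/(2*b))
N(z) = 0 (N(z) = ((-5 + z)/(2*z))*0 = 0)
N(G(H(4)))² = 0² = 0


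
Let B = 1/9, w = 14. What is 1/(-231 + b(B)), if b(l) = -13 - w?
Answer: -1/258 ≈ -0.0038760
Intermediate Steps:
B = 1/9 ≈ 0.11111
b(l) = -27 (b(l) = -13 - 1*14 = -13 - 14 = -27)
1/(-231 + b(B)) = 1/(-231 - 27) = 1/(-258) = -1/258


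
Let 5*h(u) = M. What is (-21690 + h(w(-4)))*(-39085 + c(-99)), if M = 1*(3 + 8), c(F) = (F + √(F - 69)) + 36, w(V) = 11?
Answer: 4245169972/5 - 216878*I*√42/5 ≈ 8.4903e+8 - 2.8111e+5*I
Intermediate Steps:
c(F) = 36 + F + √(-69 + F) (c(F) = (F + √(-69 + F)) + 36 = 36 + F + √(-69 + F))
M = 11 (M = 1*11 = 11)
h(u) = 11/5 (h(u) = (⅕)*11 = 11/5)
(-21690 + h(w(-4)))*(-39085 + c(-99)) = (-21690 + 11/5)*(-39085 + (36 - 99 + √(-69 - 99))) = -108439*(-39085 + (36 - 99 + √(-168)))/5 = -108439*(-39085 + (36 - 99 + 2*I*√42))/5 = -108439*(-39085 + (-63 + 2*I*√42))/5 = -108439*(-39148 + 2*I*√42)/5 = 4245169972/5 - 216878*I*√42/5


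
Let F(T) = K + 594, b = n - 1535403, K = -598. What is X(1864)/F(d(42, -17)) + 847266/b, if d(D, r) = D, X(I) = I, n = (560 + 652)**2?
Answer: -10605720/22153 ≈ -478.75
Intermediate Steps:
n = 1468944 (n = 1212**2 = 1468944)
b = -66459 (b = 1468944 - 1535403 = -66459)
F(T) = -4 (F(T) = -598 + 594 = -4)
X(1864)/F(d(42, -17)) + 847266/b = 1864/(-4) + 847266/(-66459) = 1864*(-1/4) + 847266*(-1/66459) = -466 - 282422/22153 = -10605720/22153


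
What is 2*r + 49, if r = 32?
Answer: 113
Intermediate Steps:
2*r + 49 = 2*32 + 49 = 64 + 49 = 113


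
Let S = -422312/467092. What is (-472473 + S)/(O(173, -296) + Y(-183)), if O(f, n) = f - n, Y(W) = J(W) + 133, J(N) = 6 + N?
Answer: -55172195207/49628525 ≈ -1111.7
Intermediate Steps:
Y(W) = 139 + W (Y(W) = (6 + W) + 133 = 139 + W)
S = -105578/116773 (S = -422312*1/467092 = -105578/116773 ≈ -0.90413)
(-472473 + S)/(O(173, -296) + Y(-183)) = (-472473 - 105578/116773)/((173 - 1*(-296)) + (139 - 183)) = -55172195207/(116773*((173 + 296) - 44)) = -55172195207/(116773*(469 - 44)) = -55172195207/116773/425 = -55172195207/116773*1/425 = -55172195207/49628525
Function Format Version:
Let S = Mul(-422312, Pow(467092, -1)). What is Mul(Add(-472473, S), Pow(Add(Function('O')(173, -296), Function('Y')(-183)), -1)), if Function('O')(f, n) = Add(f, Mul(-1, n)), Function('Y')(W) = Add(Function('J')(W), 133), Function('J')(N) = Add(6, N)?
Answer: Rational(-55172195207, 49628525) ≈ -1111.7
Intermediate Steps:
Function('Y')(W) = Add(139, W) (Function('Y')(W) = Add(Add(6, W), 133) = Add(139, W))
S = Rational(-105578, 116773) (S = Mul(-422312, Rational(1, 467092)) = Rational(-105578, 116773) ≈ -0.90413)
Mul(Add(-472473, S), Pow(Add(Function('O')(173, -296), Function('Y')(-183)), -1)) = Mul(Add(-472473, Rational(-105578, 116773)), Pow(Add(Add(173, Mul(-1, -296)), Add(139, -183)), -1)) = Mul(Rational(-55172195207, 116773), Pow(Add(Add(173, 296), -44), -1)) = Mul(Rational(-55172195207, 116773), Pow(Add(469, -44), -1)) = Mul(Rational(-55172195207, 116773), Pow(425, -1)) = Mul(Rational(-55172195207, 116773), Rational(1, 425)) = Rational(-55172195207, 49628525)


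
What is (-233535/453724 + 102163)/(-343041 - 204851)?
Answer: -46353571477/248591749808 ≈ -0.18646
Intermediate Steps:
(-233535/453724 + 102163)/(-343041 - 204851) = (-233535*1/453724 + 102163)/(-547892) = (-233535/453724 + 102163)*(-1/547892) = (46353571477/453724)*(-1/547892) = -46353571477/248591749808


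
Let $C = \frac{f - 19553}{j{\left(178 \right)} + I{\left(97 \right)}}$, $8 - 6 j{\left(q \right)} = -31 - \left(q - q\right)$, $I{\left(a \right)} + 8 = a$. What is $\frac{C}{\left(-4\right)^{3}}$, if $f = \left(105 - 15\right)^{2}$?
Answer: $\frac{11453}{6112} \approx 1.8739$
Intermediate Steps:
$I{\left(a \right)} = -8 + a$
$j{\left(q \right)} = \frac{13}{2}$ ($j{\left(q \right)} = \frac{4}{3} - \frac{-31 - \left(q - q\right)}{6} = \frac{4}{3} - \frac{-31 - 0}{6} = \frac{4}{3} - \frac{-31 + 0}{6} = \frac{4}{3} - - \frac{31}{6} = \frac{4}{3} + \frac{31}{6} = \frac{13}{2}$)
$f = 8100$ ($f = 90^{2} = 8100$)
$C = - \frac{22906}{191}$ ($C = \frac{8100 - 19553}{\frac{13}{2} + \left(-8 + 97\right)} = - \frac{11453}{\frac{13}{2} + 89} = - \frac{11453}{\frac{191}{2}} = \left(-11453\right) \frac{2}{191} = - \frac{22906}{191} \approx -119.93$)
$\frac{C}{\left(-4\right)^{3}} = - \frac{22906}{191 \left(-4\right)^{3}} = - \frac{22906}{191 \left(-64\right)} = \left(- \frac{22906}{191}\right) \left(- \frac{1}{64}\right) = \frac{11453}{6112}$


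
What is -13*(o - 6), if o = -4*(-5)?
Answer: -182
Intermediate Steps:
o = 20
-13*(o - 6) = -13*(20 - 6) = -13*14 = -182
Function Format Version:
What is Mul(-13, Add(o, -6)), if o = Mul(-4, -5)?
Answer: -182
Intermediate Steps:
o = 20
Mul(-13, Add(o, -6)) = Mul(-13, Add(20, -6)) = Mul(-13, 14) = -182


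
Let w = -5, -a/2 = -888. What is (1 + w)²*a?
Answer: 28416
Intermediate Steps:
a = 1776 (a = -2*(-888) = 1776)
(1 + w)²*a = (1 - 5)²*1776 = (-4)²*1776 = 16*1776 = 28416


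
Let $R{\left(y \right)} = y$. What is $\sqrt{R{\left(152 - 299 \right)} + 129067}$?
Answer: $2 \sqrt{32230} \approx 359.05$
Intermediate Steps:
$\sqrt{R{\left(152 - 299 \right)} + 129067} = \sqrt{\left(152 - 299\right) + 129067} = \sqrt{-147 + 129067} = \sqrt{128920} = 2 \sqrt{32230}$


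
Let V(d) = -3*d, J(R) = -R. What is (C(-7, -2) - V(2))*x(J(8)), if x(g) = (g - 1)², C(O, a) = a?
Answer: 324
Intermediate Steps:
x(g) = (-1 + g)²
(C(-7, -2) - V(2))*x(J(8)) = (-2 - (-3)*2)*(-1 - 1*8)² = (-2 - 1*(-6))*(-1 - 8)² = (-2 + 6)*(-9)² = 4*81 = 324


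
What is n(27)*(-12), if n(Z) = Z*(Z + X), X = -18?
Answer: -2916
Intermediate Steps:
n(Z) = Z*(-18 + Z) (n(Z) = Z*(Z - 18) = Z*(-18 + Z))
n(27)*(-12) = (27*(-18 + 27))*(-12) = (27*9)*(-12) = 243*(-12) = -2916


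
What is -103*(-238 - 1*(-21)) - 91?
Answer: 22260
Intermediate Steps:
-103*(-238 - 1*(-21)) - 91 = -103*(-238 + 21) - 91 = -103*(-217) - 91 = 22351 - 91 = 22260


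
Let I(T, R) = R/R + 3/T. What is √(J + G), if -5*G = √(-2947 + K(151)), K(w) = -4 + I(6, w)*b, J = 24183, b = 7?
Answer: √(2418300 - 10*I*√11762)/10 ≈ 155.51 - 0.03487*I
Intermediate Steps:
I(T, R) = 1 + 3/T
K(w) = 13/2 (K(w) = -4 + ((3 + 6)/6)*7 = -4 + ((⅙)*9)*7 = -4 + (3/2)*7 = -4 + 21/2 = 13/2)
G = -I*√11762/10 (G = -√(-2947 + 13/2)/5 = -I*√11762/10 ≈ -10.845*I)
√(J + G) = √(24183 - I*√11762/10)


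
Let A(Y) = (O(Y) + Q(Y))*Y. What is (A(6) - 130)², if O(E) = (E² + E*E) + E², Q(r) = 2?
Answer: 280900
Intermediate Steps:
O(E) = 3*E² (O(E) = (E² + E²) + E² = 2*E² + E² = 3*E²)
A(Y) = Y*(2 + 3*Y²) (A(Y) = (3*Y² + 2)*Y = (2 + 3*Y²)*Y = Y*(2 + 3*Y²))
(A(6) - 130)² = (6*(2 + 3*6²) - 130)² = (6*(2 + 3*36) - 130)² = (6*(2 + 108) - 130)² = (6*110 - 130)² = (660 - 130)² = 530² = 280900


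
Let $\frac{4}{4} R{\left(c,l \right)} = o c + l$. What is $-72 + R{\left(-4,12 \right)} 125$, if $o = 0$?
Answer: $1428$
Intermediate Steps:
$R{\left(c,l \right)} = l$ ($R{\left(c,l \right)} = 0 c + l = 0 + l = l$)
$-72 + R{\left(-4,12 \right)} 125 = -72 + 12 \cdot 125 = -72 + 1500 = 1428$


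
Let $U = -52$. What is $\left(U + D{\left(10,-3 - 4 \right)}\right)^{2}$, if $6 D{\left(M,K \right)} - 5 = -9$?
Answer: $\frac{24964}{9} \approx 2773.8$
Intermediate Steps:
$D{\left(M,K \right)} = - \frac{2}{3}$ ($D{\left(M,K \right)} = \frac{5}{6} + \frac{1}{6} \left(-9\right) = \frac{5}{6} - \frac{3}{2} = - \frac{2}{3}$)
$\left(U + D{\left(10,-3 - 4 \right)}\right)^{2} = \left(-52 - \frac{2}{3}\right)^{2} = \left(- \frac{158}{3}\right)^{2} = \frac{24964}{9}$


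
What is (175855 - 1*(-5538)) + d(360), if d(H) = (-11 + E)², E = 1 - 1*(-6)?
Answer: 181409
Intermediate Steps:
E = 7 (E = 1 + 6 = 7)
d(H) = 16 (d(H) = (-11 + 7)² = (-4)² = 16)
(175855 - 1*(-5538)) + d(360) = (175855 - 1*(-5538)) + 16 = (175855 + 5538) + 16 = 181393 + 16 = 181409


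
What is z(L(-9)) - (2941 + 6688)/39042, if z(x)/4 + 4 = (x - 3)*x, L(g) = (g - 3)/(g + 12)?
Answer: 3738403/39042 ≈ 95.753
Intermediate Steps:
L(g) = (-3 + g)/(12 + g)
z(x) = -16 + 4*x*(-3 + x) (z(x) = -16 + 4*((x - 3)*x) = -16 + 4*((-3 + x)*x) = -16 + 4*(x*(-3 + x)) = -16 + 4*x*(-3 + x))
z(L(-9)) - (2941 + 6688)/39042 = (-16 - 12*(-3 - 9)/(12 - 9) + 4*((-3 - 9)/(12 - 9))²) - (2941 + 6688)/39042 = (-16 - 12*(-12)/3 + 4*(-12/3)²) - 9629/39042 = (-16 - 4*(-12) + 4*((⅓)*(-12))²) - 1*9629/39042 = (-16 - 12*(-4) + 4*(-4)²) - 9629/39042 = (-16 + 48 + 4*16) - 9629/39042 = (-16 + 48 + 64) - 9629/39042 = 96 - 9629/39042 = 3738403/39042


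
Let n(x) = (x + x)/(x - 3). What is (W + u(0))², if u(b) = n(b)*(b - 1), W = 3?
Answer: 9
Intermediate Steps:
n(x) = 2*x/(-3 + x) (n(x) = (2*x)/(-3 + x) = 2*x/(-3 + x))
u(b) = 2*b*(-1 + b)/(-3 + b) (u(b) = (2*b/(-3 + b))*(b - 1) = (2*b/(-3 + b))*(-1 + b) = 2*b*(-1 + b)/(-3 + b))
(W + u(0))² = (3 + 2*0*(-1 + 0)/(-3 + 0))² = (3 + 2*0*(-1)/(-3))² = (3 + 2*0*(-⅓)*(-1))² = (3 + 0)² = 3² = 9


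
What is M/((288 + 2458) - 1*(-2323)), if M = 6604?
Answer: 6604/5069 ≈ 1.3028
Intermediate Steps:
M/((288 + 2458) - 1*(-2323)) = 6604/((288 + 2458) - 1*(-2323)) = 6604/(2746 + 2323) = 6604/5069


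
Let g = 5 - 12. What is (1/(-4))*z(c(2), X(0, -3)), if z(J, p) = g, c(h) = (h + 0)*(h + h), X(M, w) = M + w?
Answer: 7/4 ≈ 1.7500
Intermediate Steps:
c(h) = 2*h**2 (c(h) = h*(2*h) = 2*h**2)
g = -7
z(J, p) = -7
(1/(-4))*z(c(2), X(0, -3)) = (1/(-4))*(-7) = (1*(-1/4))*(-7) = -1/4*(-7) = 7/4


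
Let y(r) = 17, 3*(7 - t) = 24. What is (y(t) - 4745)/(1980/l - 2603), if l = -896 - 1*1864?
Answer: 217488/119771 ≈ 1.8159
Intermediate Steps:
t = -1 (t = 7 - ⅓*24 = 7 - 8 = -1)
l = -2760 (l = -896 - 1864 = -2760)
(y(t) - 4745)/(1980/l - 2603) = (17 - 4745)/(1980/(-2760) - 2603) = -4728/(1980*(-1/2760) - 2603) = -4728/(-33/46 - 2603) = -4728/(-119771/46) = -4728*(-46/119771) = 217488/119771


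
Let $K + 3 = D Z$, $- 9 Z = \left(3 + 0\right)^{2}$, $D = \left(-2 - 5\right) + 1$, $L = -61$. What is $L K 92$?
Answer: $-16836$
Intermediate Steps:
$D = -6$ ($D = -7 + 1 = -6$)
$Z = -1$ ($Z = - \frac{\left(3 + 0\right)^{2}}{9} = - \frac{3^{2}}{9} = \left(- \frac{1}{9}\right) 9 = -1$)
$K = 3$ ($K = -3 - -6 = -3 + 6 = 3$)
$L K 92 = \left(-61\right) 3 \cdot 92 = \left(-183\right) 92 = -16836$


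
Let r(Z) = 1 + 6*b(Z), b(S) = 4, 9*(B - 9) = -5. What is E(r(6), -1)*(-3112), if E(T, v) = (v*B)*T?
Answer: 5912800/9 ≈ 6.5698e+5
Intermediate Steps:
B = 76/9 (B = 9 + (⅑)*(-5) = 9 - 5/9 = 76/9 ≈ 8.4444)
r(Z) = 25 (r(Z) = 1 + 6*4 = 1 + 24 = 25)
E(T, v) = 76*T*v/9 (E(T, v) = (v*(76/9))*T = (76*v/9)*T = 76*T*v/9)
E(r(6), -1)*(-3112) = ((76/9)*25*(-1))*(-3112) = -1900/9*(-3112) = 5912800/9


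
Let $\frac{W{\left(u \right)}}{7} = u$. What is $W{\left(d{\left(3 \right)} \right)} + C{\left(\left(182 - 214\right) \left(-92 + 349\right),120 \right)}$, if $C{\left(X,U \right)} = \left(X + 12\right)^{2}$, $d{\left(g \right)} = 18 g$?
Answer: $67437322$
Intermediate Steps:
$W{\left(u \right)} = 7 u$
$C{\left(X,U \right)} = \left(12 + X\right)^{2}$
$W{\left(d{\left(3 \right)} \right)} + C{\left(\left(182 - 214\right) \left(-92 + 349\right),120 \right)} = 7 \cdot 18 \cdot 3 + \left(12 + \left(182 - 214\right) \left(-92 + 349\right)\right)^{2} = 7 \cdot 54 + \left(12 - 8224\right)^{2} = 378 + \left(12 - 8224\right)^{2} = 378 + \left(-8212\right)^{2} = 378 + 67436944 = 67437322$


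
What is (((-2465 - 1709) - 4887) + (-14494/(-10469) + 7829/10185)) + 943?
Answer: -865366495079/106626765 ≈ -8115.8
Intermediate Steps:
(((-2465 - 1709) - 4887) + (-14494/(-10469) + 7829/10185)) + 943 = ((-4174 - 4887) + (-14494*(-1/10469) + 7829*(1/10185))) + 943 = (-9061 + (14494/10469 + 7829/10185)) + 943 = (-9061 + 229583191/106626765) + 943 = -965915534474/106626765 + 943 = -865366495079/106626765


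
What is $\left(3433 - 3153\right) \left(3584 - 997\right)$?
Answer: $724360$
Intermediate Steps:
$\left(3433 - 3153\right) \left(3584 - 997\right) = 280 \cdot 2587 = 724360$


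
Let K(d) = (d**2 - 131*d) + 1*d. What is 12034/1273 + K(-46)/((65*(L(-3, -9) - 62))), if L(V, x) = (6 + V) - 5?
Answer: 1242351/165490 ≈ 7.5071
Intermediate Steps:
L(V, x) = 1 + V
K(d) = d**2 - 130*d (K(d) = (d**2 - 131*d) + d = d**2 - 130*d)
12034/1273 + K(-46)/((65*(L(-3, -9) - 62))) = 12034/1273 + (-46*(-130 - 46))/((65*((1 - 3) - 62))) = 12034*(1/1273) + (-46*(-176))/((65*(-2 - 62))) = 12034/1273 + 8096/((65*(-64))) = 12034/1273 + 8096/(-4160) = 12034/1273 + 8096*(-1/4160) = 12034/1273 - 253/130 = 1242351/165490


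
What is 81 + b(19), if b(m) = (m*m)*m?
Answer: 6940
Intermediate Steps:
b(m) = m**3 (b(m) = m**2*m = m**3)
81 + b(19) = 81 + 19**3 = 81 + 6859 = 6940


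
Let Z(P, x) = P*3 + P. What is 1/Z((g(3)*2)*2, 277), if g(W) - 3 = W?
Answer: 1/96 ≈ 0.010417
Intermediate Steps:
g(W) = 3 + W
Z(P, x) = 4*P (Z(P, x) = 3*P + P = 4*P)
1/Z((g(3)*2)*2, 277) = 1/(4*(((3 + 3)*2)*2)) = 1/(4*((6*2)*2)) = 1/(4*(12*2)) = 1/(4*24) = 1/96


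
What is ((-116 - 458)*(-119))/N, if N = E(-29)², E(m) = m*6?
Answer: 34153/15138 ≈ 2.2561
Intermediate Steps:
E(m) = 6*m
N = 30276 (N = (6*(-29))² = (-174)² = 30276)
((-116 - 458)*(-119))/N = ((-116 - 458)*(-119))/30276 = -574*(-119)*(1/30276) = 68306*(1/30276) = 34153/15138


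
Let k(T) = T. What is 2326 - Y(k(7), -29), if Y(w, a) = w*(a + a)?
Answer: 2732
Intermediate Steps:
Y(w, a) = 2*a*w (Y(w, a) = w*(2*a) = 2*a*w)
2326 - Y(k(7), -29) = 2326 - 2*(-29)*7 = 2326 - 1*(-406) = 2326 + 406 = 2732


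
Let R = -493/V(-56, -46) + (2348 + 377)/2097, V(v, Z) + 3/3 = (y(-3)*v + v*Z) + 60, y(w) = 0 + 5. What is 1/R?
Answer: 1646145/1794518 ≈ 0.91732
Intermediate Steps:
y(w) = 5
V(v, Z) = 59 + 5*v + Z*v (V(v, Z) = -1 + ((5*v + v*Z) + 60) = -1 + ((5*v + Z*v) + 60) = -1 + (60 + 5*v + Z*v) = 59 + 5*v + Z*v)
R = 1794518/1646145 (R = -493/(59 + 5*(-56) - 46*(-56)) + (2348 + 377)/2097 = -493/(59 - 280 + 2576) + 2725*(1/2097) = -493/2355 + 2725/2097 = 1794518/1646145 ≈ 1.0901)
1/R = 1/(1794518/1646145) = 1646145/1794518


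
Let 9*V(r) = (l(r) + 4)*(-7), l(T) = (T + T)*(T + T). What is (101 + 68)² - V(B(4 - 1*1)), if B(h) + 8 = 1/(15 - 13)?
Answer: 258652/9 ≈ 28739.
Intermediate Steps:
B(h) = -15/2 (B(h) = -8 + 1/(15 - 13) = -8 + 1/2 = -8 + ½ = -15/2)
l(T) = 4*T² (l(T) = (2*T)*(2*T) = 4*T²)
V(r) = -28/9 - 28*r²/9 (V(r) = ((4*r² + 4)*(-7))/9 = ((4 + 4*r²)*(-7))/9 = (-28 - 28*r²)/9 = -28/9 - 28*r²/9)
(101 + 68)² - V(B(4 - 1*1)) = (101 + 68)² - (-28/9 - 28*(-15/2)²/9) = 169² - (-28/9 - 28/9*225/4) = 28561 - (-28/9 - 175) = 28561 - 1*(-1603/9) = 28561 + 1603/9 = 258652/9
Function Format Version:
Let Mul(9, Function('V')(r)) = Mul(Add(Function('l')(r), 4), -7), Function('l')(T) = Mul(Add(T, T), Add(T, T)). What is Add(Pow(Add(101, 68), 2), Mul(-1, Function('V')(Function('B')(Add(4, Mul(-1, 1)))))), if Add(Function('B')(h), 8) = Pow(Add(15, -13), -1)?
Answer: Rational(258652, 9) ≈ 28739.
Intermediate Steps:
Function('B')(h) = Rational(-15, 2) (Function('B')(h) = Add(-8, Pow(Add(15, -13), -1)) = Add(-8, Pow(2, -1)) = Add(-8, Rational(1, 2)) = Rational(-15, 2))
Function('l')(T) = Mul(4, Pow(T, 2)) (Function('l')(T) = Mul(Mul(2, T), Mul(2, T)) = Mul(4, Pow(T, 2)))
Function('V')(r) = Add(Rational(-28, 9), Mul(Rational(-28, 9), Pow(r, 2))) (Function('V')(r) = Mul(Rational(1, 9), Mul(Add(Mul(4, Pow(r, 2)), 4), -7)) = Mul(Rational(1, 9), Mul(Add(4, Mul(4, Pow(r, 2))), -7)) = Mul(Rational(1, 9), Add(-28, Mul(-28, Pow(r, 2)))) = Add(Rational(-28, 9), Mul(Rational(-28, 9), Pow(r, 2))))
Add(Pow(Add(101, 68), 2), Mul(-1, Function('V')(Function('B')(Add(4, Mul(-1, 1)))))) = Add(Pow(Add(101, 68), 2), Mul(-1, Add(Rational(-28, 9), Mul(Rational(-28, 9), Pow(Rational(-15, 2), 2))))) = Add(Pow(169, 2), Mul(-1, Add(Rational(-28, 9), Mul(Rational(-28, 9), Rational(225, 4))))) = Add(28561, Mul(-1, Add(Rational(-28, 9), -175))) = Add(28561, Mul(-1, Rational(-1603, 9))) = Add(28561, Rational(1603, 9)) = Rational(258652, 9)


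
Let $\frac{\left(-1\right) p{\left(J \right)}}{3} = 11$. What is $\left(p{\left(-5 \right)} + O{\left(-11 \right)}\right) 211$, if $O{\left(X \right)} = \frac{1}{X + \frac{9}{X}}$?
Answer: $- \frac{907511}{130} \approx -6980.9$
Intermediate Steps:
$p{\left(J \right)} = -33$ ($p{\left(J \right)} = \left(-3\right) 11 = -33$)
$\left(p{\left(-5 \right)} + O{\left(-11 \right)}\right) 211 = \left(-33 - \frac{11}{9 + \left(-11\right)^{2}}\right) 211 = \left(-33 - \frac{11}{9 + 121}\right) 211 = \left(-33 - \frac{11}{130}\right) 211 = \left(- \frac{4301}{130}\right) 211 = - \frac{907511}{130}$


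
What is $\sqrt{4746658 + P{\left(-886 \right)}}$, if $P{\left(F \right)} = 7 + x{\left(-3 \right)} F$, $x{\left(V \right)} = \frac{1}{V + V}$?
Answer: $\frac{\sqrt{42721314}}{3} \approx 2178.7$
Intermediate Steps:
$x{\left(V \right)} = \frac{1}{2 V}$
$P{\left(F \right)} = 7 - \frac{F}{6}$ ($P{\left(F \right)} = 7 + \frac{1}{2 \left(-3\right)} F = 7 + \frac{1}{2} \left(- \frac{1}{3}\right) F = 7 - \frac{F}{6}$)
$\sqrt{4746658 + P{\left(-886 \right)}} = \sqrt{4746658 + \left(7 - - \frac{443}{3}\right)} = \sqrt{4746658 + \left(7 + \frac{443}{3}\right)} = \sqrt{4746658 + \frac{464}{3}} = \sqrt{\frac{14240438}{3}} = \frac{\sqrt{42721314}}{3}$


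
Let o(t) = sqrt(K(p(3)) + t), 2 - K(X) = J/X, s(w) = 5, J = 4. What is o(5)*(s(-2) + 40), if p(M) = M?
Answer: 15*sqrt(51) ≈ 107.12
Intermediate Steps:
K(X) = 2 - 4/X
o(t) = sqrt(2/3 + t) (o(t) = sqrt((2 - 4/3) + t) = sqrt(2/3 + t))
o(5)*(s(-2) + 40) = (sqrt(6 + 9*5)/3)*(5 + 40) = (sqrt(6 + 45)/3)*45 = (sqrt(51)/3)*45 = 15*sqrt(51)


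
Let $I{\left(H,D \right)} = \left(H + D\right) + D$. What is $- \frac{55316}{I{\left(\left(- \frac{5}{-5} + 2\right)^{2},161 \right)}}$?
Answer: $- \frac{55316}{331} \approx -167.12$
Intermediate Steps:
$I{\left(H,D \right)} = H + 2 D$ ($I{\left(H,D \right)} = \left(D + H\right) + D = H + 2 D$)
$- \frac{55316}{I{\left(\left(- \frac{5}{-5} + 2\right)^{2},161 \right)}} = - \frac{55316}{\left(- \frac{5}{-5} + 2\right)^{2} + 2 \cdot 161} = - \frac{55316}{\left(\left(-5\right) \left(- \frac{1}{5}\right) + 2\right)^{2} + 322} = - \frac{55316}{\left(1 + 2\right)^{2} + 322} = - \frac{55316}{3^{2} + 322} = - \frac{55316}{9 + 322} = - \frac{55316}{331}$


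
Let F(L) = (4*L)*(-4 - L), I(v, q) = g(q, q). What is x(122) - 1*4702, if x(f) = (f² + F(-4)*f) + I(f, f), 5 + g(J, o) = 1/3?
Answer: 30532/3 ≈ 10177.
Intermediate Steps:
g(J, o) = -14/3 (g(J, o) = -5 + 1/3 = -5 + ⅓ = -14/3)
I(v, q) = -14/3
F(L) = 4*L*(-4 - L)
x(f) = -14/3 + f² (x(f) = (f² + (-4*(-4)*(4 - 4))*f) - 14/3 = (f² + (-4*(-4)*0)*f) - 14/3 = (f² + 0*f) - 14/3 = (f² + 0) - 14/3 = f² - 14/3 = -14/3 + f²)
x(122) - 1*4702 = (-14/3 + 122²) - 1*4702 = (-14/3 + 14884) - 4702 = 44638/3 - 4702 = 30532/3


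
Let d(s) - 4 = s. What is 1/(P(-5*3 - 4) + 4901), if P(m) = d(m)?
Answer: 1/4886 ≈ 0.00020467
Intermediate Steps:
d(s) = 4 + s
P(m) = 4 + m
1/(P(-5*3 - 4) + 4901) = 1/((4 + (-5*3 - 4)) + 4901) = 1/((4 + (-15 - 4)) + 4901) = 1/((4 - 19) + 4901) = 1/(-15 + 4901) = 1/4886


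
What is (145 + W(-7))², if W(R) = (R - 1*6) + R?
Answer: 15625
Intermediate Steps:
W(R) = -6 + 2*R (W(R) = (R - 6) + R = (-6 + R) + R = -6 + 2*R)
(145 + W(-7))² = (145 + (-6 + 2*(-7)))² = (145 + (-6 - 14))² = (145 - 20)² = 125² = 15625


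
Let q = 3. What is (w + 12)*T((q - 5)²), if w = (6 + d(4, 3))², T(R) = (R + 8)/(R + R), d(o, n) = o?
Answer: 168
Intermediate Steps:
T(R) = (8 + R)/(2*R) (T(R) = (8 + R)/((2*R)) = (8 + R)*(1/(2*R)) = (8 + R)/(2*R))
w = 100 (w = (6 + 4)² = 10² = 100)
(w + 12)*T((q - 5)²) = (100 + 12)*((8 + (3 - 5)²)/(2*((3 - 5)²))) = 112*((8 + (-2)²)/(2*((-2)²))) = 112*((½)*(8 + 4)/4) = 112*((½)*(¼)*12) = 112*(3/2) = 168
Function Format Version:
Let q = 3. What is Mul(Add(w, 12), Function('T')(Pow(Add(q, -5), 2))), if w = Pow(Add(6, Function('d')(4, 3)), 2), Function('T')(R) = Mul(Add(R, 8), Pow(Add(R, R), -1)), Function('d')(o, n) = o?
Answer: 168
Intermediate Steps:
Function('T')(R) = Mul(Rational(1, 2), Pow(R, -1), Add(8, R)) (Function('T')(R) = Mul(Add(8, R), Pow(Mul(2, R), -1)) = Mul(Add(8, R), Mul(Rational(1, 2), Pow(R, -1))) = Mul(Rational(1, 2), Pow(R, -1), Add(8, R)))
w = 100 (w = Pow(Add(6, 4), 2) = Pow(10, 2) = 100)
Mul(Add(w, 12), Function('T')(Pow(Add(q, -5), 2))) = Mul(Add(100, 12), Mul(Rational(1, 2), Pow(Pow(Add(3, -5), 2), -1), Add(8, Pow(Add(3, -5), 2)))) = Mul(112, Mul(Rational(1, 2), Pow(Pow(-2, 2), -1), Add(8, Pow(-2, 2)))) = Mul(112, Mul(Rational(1, 2), Pow(4, -1), Add(8, 4))) = Mul(112, Mul(Rational(1, 2), Rational(1, 4), 12)) = Mul(112, Rational(3, 2)) = 168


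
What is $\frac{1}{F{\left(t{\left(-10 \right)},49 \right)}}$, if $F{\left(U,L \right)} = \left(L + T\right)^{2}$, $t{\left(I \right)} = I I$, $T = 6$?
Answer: $\frac{1}{3025} \approx 0.00033058$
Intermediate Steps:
$t{\left(I \right)} = I^{2}$
$F{\left(U,L \right)} = \left(6 + L\right)^{2}$ ($F{\left(U,L \right)} = \left(L + 6\right)^{2} = \left(6 + L\right)^{2}$)
$\frac{1}{F{\left(t{\left(-10 \right)},49 \right)}} = \frac{1}{\left(6 + 49\right)^{2}} = \frac{1}{55^{2}} = \frac{1}{3025}$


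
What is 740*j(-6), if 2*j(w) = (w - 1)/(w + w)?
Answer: 1295/6 ≈ 215.83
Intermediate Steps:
j(w) = (-1 + w)/(4*w) (j(w) = ((w - 1)/(w + w))/2 = ((-1 + w)/((2*w)))/2 = ((-1 + w)*(1/(2*w)))/2 = ((-1 + w)/(2*w))/2 = (-1 + w)/(4*w))
740*j(-6) = 740*((¼)*(-1 - 6)/(-6)) = 740*((¼)*(-⅙)*(-7)) = 740*(7/24) = 1295/6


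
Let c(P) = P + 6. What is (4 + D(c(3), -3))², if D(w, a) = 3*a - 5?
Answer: 100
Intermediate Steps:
c(P) = 6 + P
D(w, a) = -5 + 3*a
(4 + D(c(3), -3))² = (4 + (-5 + 3*(-3)))² = (4 + (-5 - 9))² = (4 - 14)² = (-10)² = 100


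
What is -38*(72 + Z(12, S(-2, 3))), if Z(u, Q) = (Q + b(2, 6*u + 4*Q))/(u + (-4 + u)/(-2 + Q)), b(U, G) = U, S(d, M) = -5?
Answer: -5451/2 ≈ -2725.5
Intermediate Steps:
Z(u, Q) = (2 + Q)/(u + (-4 + u)/(-2 + Q)) (Z(u, Q) = (Q + 2)/(u + (-4 + u)/(-2 + Q)) = (2 + Q)/(u + (-4 + u)/(-2 + Q)))
-38*(72 + Z(12, S(-2, 3))) = -38*(72 + (4 - 1*(-5)**2)/(4 + 12 - 1*(-5)*12)) = -38*(72 + (4 - 1*25)/(4 + 12 + 60)) = -38*(72 + (4 - 25)/76) = -38*(72 + (1/76)*(-21)) = -38*(72 - 21/76) = -38*5451/76 = -5451/2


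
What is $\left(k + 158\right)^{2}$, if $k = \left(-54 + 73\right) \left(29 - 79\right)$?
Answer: $627264$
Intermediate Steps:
$k = -950$ ($k = 19 \left(-50\right) = -950$)
$\left(k + 158\right)^{2} = \left(-950 + 158\right)^{2} = \left(-792\right)^{2} = 627264$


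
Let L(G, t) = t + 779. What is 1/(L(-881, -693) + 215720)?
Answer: 1/215806 ≈ 4.6338e-6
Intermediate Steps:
L(G, t) = 779 + t
1/(L(-881, -693) + 215720) = 1/((779 - 693) + 215720) = 1/(86 + 215720) = 1/215806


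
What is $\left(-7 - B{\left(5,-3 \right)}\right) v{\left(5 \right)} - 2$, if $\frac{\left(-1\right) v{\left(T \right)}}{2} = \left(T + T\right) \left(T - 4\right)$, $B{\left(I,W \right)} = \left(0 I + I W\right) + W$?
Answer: $-222$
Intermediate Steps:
$B{\left(I,W \right)} = W + I W$ ($B{\left(I,W \right)} = \left(0 + I W\right) + W = I W + W = W + I W$)
$v{\left(T \right)} = - 4 T \left(-4 + T\right)$ ($v{\left(T \right)} = - 2 \left(T + T\right) \left(T - 4\right) = - 2 \cdot 2 T \left(-4 + T\right) = - 4 T \left(-4 + T\right)$)
$\left(-7 - B{\left(5,-3 \right)}\right) v{\left(5 \right)} - 2 = \left(-7 - - 3 \left(1 + 5\right)\right) 4 \cdot 5 \left(4 - 5\right) - 2 = \left(-7 - \left(-3\right) 6\right) 4 \cdot 5 \left(4 - 5\right) - 2 = \left(-7 - -18\right) 4 \cdot 5 \left(-1\right) - 2 = \left(-7 + 18\right) \left(-20\right) - 2 = 11 \left(-20\right) - 2 = -220 - 2 = -222$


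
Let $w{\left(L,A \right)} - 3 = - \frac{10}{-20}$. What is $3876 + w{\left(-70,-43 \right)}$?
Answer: $\frac{7759}{2} \approx 3879.5$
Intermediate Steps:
$w{\left(L,A \right)} = \frac{7}{2}$ ($w{\left(L,A \right)} = 3 - \frac{10}{-20} = 3 - - \frac{1}{2} = 3 + \frac{1}{2} = \frac{7}{2}$)
$3876 + w{\left(-70,-43 \right)} = 3876 + \frac{7}{2} = \frac{7759}{2}$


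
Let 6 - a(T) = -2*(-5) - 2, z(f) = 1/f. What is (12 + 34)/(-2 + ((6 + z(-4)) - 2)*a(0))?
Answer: -92/19 ≈ -4.8421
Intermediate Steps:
a(T) = -2 (a(T) = 6 - (-2*(-5) - 2) = 6 - (10 - 2) = 6 - 1*8 = 6 - 8 = -2)
(12 + 34)/(-2 + ((6 + z(-4)) - 2)*a(0)) = (12 + 34)/(-2 + ((6 + 1/(-4)) - 2)*(-2)) = 46/(-2 + ((6 - ¼) - 2)*(-2)) = 46/(-2 + (23/4 - 2)*(-2)) = 46/(-2 + (15/4)*(-2)) = 46/(-2 - 15/2) = 46/(-19/2) = -2/19*46 = -92/19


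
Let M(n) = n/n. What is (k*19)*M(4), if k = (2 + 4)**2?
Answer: 684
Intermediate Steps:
M(n) = 1
k = 36 (k = 6**2 = 36)
(k*19)*M(4) = (36*19)*1 = 684*1 = 684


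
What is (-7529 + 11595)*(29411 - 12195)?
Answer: 70000256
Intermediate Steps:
(-7529 + 11595)*(29411 - 12195) = 4066*17216 = 70000256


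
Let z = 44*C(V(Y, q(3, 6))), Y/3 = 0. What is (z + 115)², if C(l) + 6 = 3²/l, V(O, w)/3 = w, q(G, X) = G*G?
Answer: 162409/9 ≈ 18045.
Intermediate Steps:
Y = 0 (Y = 3*0 = 0)
q(G, X) = G²
V(O, w) = 3*w
C(l) = -6 + 9/l (C(l) = -6 + 3²/l = -6 + 9/l)
z = -748/3 (z = 44*(-6 + 9/((3*3²))) = 44*(-6 + 9/((3*9))) = 44*(-6 + 9/27) = 44*(-6 + 9*(1/27)) = 44*(-6 + ⅓) = 44*(-17/3) = -748/3 ≈ -249.33)
(z + 115)² = (-748/3 + 115)² = (-403/3)² = 162409/9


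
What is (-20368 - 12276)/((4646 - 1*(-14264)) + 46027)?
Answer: -32644/64937 ≈ -0.50270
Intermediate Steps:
(-20368 - 12276)/((4646 - 1*(-14264)) + 46027) = -32644/((4646 + 14264) + 46027) = -32644/(18910 + 46027) = -32644/64937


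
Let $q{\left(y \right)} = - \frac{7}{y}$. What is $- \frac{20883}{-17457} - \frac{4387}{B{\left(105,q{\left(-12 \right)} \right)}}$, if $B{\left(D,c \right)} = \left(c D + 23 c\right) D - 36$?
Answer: $\frac{28795691}{45411476} \approx 0.63411$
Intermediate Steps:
$B{\left(D,c \right)} = -36 + D \left(23 c + D c\right)$ ($B{\left(D,c \right)} = \left(D c + 23 c\right) D - 36 = \left(23 c + D c\right) D - 36 = D \left(23 c + D c\right) - 36 = -36 + D \left(23 c + D c\right)$)
$- \frac{20883}{-17457} - \frac{4387}{B{\left(105,q{\left(-12 \right)} \right)}} = - \frac{20883}{-17457} - \frac{4387}{-36 + - \frac{7}{-12} \cdot 105^{2} + 23 \cdot 105 \left(- \frac{7}{-12}\right)} = \left(-20883\right) \left(- \frac{1}{17457}\right) - \frac{4387}{-36 + \left(-7\right) \left(- \frac{1}{12}\right) 11025 + 23 \cdot 105 \left(\left(-7\right) \left(- \frac{1}{12}\right)\right)} = \frac{6961}{5819} - \frac{4387}{-36 + \frac{7}{12} \cdot 11025 + 23 \cdot 105 \cdot \frac{7}{12}} = \frac{6961}{5819} - \frac{4387}{-36 + \frac{25725}{4} + \frac{5635}{4}} = \frac{6961}{5819} - \frac{4387}{7804} = \frac{28795691}{45411476}$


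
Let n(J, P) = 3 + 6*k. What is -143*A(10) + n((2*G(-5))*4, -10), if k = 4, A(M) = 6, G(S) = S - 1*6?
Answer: -831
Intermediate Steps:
G(S) = -6 + S (G(S) = S - 6 = -6 + S)
n(J, P) = 27 (n(J, P) = 3 + 6*4 = 3 + 24 = 27)
-143*A(10) + n((2*G(-5))*4, -10) = -143*6 + 27 = -858 + 27 = -831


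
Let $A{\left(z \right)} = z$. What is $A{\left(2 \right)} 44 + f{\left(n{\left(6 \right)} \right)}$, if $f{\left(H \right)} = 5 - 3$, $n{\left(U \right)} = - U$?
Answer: $90$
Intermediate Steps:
$f{\left(H \right)} = 2$ ($f{\left(H \right)} = 5 - 3 = 2$)
$A{\left(2 \right)} 44 + f{\left(n{\left(6 \right)} \right)} = 2 \cdot 44 + 2 = 88 + 2 = 90$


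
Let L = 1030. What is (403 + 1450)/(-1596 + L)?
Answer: -1853/566 ≈ -3.2738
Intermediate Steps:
(403 + 1450)/(-1596 + L) = (403 + 1450)/(-1596 + 1030) = 1853/(-566) = 1853*(-1/566) = -1853/566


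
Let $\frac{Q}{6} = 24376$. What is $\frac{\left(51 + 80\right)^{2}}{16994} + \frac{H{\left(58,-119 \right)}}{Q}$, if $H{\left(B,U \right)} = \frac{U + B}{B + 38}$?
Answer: $\frac{120474644051}{119302774272} \approx 1.0098$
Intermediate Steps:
$Q = 146256$ ($Q = 6 \cdot 24376 = 146256$)
$H{\left(B,U \right)} = \frac{B + U}{38 + B}$
$\frac{\left(51 + 80\right)^{2}}{16994} + \frac{H{\left(58,-119 \right)}}{Q} = \frac{\left(51 + 80\right)^{2}}{16994} + \frac{\frac{1}{38 + 58} \left(58 - 119\right)}{146256} = 131^{2} \cdot \frac{1}{16994} + \frac{1}{96} \left(-61\right) \frac{1}{146256} = 17161 \cdot \frac{1}{16994} + \frac{1}{96} \left(-61\right) \frac{1}{146256} = \frac{17161}{16994} - \frac{61}{14040576} = \frac{120474644051}{119302774272}$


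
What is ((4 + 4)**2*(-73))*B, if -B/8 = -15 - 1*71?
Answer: -3214336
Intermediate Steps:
B = 688 (B = -8*(-15 - 1*71) = -8*(-15 - 71) = -8*(-86) = 688)
((4 + 4)**2*(-73))*B = ((4 + 4)**2*(-73))*688 = (8**2*(-73))*688 = (64*(-73))*688 = -4672*688 = -3214336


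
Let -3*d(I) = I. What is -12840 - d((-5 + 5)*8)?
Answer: -12840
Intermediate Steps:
d(I) = -I/3
-12840 - d((-5 + 5)*8) = -12840 - (-1)*(-5 + 5)*8/3 = -12840 - (-1)*0*8/3 = -12840 - (-1)*0/3 = -12840 - 1*0 = -12840 + 0 = -12840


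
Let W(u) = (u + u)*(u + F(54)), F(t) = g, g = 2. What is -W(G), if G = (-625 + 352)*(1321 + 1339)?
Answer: -1054671880080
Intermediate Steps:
F(t) = 2
G = -726180 (G = -273*2660 = -726180)
W(u) = 2*u*(2 + u) (W(u) = (u + u)*(u + 2) = (2*u)*(2 + u) = 2*u*(2 + u))
-W(G) = -2*(-726180)*(2 - 726180) = -2*(-726180)*(-726178) = -1*1054671880080 = -1054671880080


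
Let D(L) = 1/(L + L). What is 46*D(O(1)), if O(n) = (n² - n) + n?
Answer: 23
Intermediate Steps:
O(n) = n²
D(L) = 1/(2*L)
46*D(O(1)) = 46*(1/(2*(1²))) = 46*((½)/1) = 46*((½)*1) = 46*(½) = 23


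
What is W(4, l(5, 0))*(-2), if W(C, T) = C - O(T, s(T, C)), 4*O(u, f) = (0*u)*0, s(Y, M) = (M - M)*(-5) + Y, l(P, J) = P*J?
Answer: -8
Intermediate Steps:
l(P, J) = J*P
s(Y, M) = Y (s(Y, M) = 0*(-5) + Y = 0 + Y = Y)
O(u, f) = 0 (O(u, f) = ((0*u)*0)/4 = (0*0)/4 = (¼)*0 = 0)
W(C, T) = C (W(C, T) = C - 1*0 = C + 0 = C)
W(4, l(5, 0))*(-2) = 4*(-2) = -8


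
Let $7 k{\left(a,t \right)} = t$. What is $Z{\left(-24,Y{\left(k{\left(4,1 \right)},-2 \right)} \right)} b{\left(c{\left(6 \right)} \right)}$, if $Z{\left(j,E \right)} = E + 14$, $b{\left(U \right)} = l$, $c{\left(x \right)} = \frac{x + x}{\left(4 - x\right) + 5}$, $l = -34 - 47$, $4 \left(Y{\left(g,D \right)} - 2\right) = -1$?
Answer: $- \frac{5103}{4} \approx -1275.8$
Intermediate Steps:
$k{\left(a,t \right)} = \frac{t}{7}$
$Y{\left(g,D \right)} = \frac{7}{4}$ ($Y{\left(g,D \right)} = 2 + \frac{1}{4} \left(-1\right) = 2 - \frac{1}{4} = \frac{7}{4}$)
$l = -81$ ($l = -34 - 47 = -81$)
$c{\left(x \right)} = \frac{2 x}{9 - x}$
$b{\left(U \right)} = -81$
$Z{\left(j,E \right)} = 14 + E$
$Z{\left(-24,Y{\left(k{\left(4,1 \right)},-2 \right)} \right)} b{\left(c{\left(6 \right)} \right)} = \left(14 + \frac{7}{4}\right) \left(-81\right) = \frac{63}{4} \left(-81\right) = - \frac{5103}{4}$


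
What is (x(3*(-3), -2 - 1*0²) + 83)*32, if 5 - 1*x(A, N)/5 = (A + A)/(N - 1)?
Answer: 2496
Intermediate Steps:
x(A, N) = 25 - 10*A/(-1 + N) (x(A, N) = 25 - 5*(A + A)/(N - 1) = 25 - 5*2*A/(-1 + N) = 25 - 10*A/(-1 + N))
(x(3*(-3), -2 - 1*0²) + 83)*32 = (5*(-5 - 6*(-3) + 5*(-2 - 1*0²))/(-1 + (-2 - 1*0²)) + 83)*32 = (5*(-5 - 2*(-9) + 5*(-2 - 1*0))/(-1 + (-2 - 1*0)) + 83)*32 = (5*(-5 + 18 + 5*(-2 + 0))/(-1 + (-2 + 0)) + 83)*32 = (5*(-5 + 18 + 5*(-2))/(-1 - 2) + 83)*32 = (5*(-5 + 18 - 10)/(-3) + 83)*32 = (5*(-⅓)*3 + 83)*32 = (-5 + 83)*32 = 78*32 = 2496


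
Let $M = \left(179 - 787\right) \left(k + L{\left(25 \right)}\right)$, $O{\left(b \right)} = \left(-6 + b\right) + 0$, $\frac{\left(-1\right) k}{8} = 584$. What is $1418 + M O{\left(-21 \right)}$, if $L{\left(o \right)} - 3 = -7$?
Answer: $-76759798$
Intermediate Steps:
$k = -4672$ ($k = \left(-8\right) 584 = -4672$)
$L{\left(o \right)} = -4$ ($L{\left(o \right)} = 3 - 7 = -4$)
$O{\left(b \right)} = -6 + b$
$M = 2843008$ ($M = \left(179 - 787\right) \left(-4672 - 4\right) = \left(-608\right) \left(-4676\right) = 2843008$)
$1418 + M O{\left(-21 \right)} = 1418 + 2843008 \left(-6 - 21\right) = 1418 + 2843008 \left(-27\right) = 1418 - 76761216 = -76759798$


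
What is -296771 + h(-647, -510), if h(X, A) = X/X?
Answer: -296770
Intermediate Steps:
h(X, A) = 1
-296771 + h(-647, -510) = -296771 + 1 = -296770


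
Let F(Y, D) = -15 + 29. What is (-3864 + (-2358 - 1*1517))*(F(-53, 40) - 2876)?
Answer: 22149018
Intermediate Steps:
F(Y, D) = 14
(-3864 + (-2358 - 1*1517))*(F(-53, 40) - 2876) = (-3864 + (-2358 - 1*1517))*(14 - 2876) = (-3864 + (-2358 - 1517))*(-2862) = (-3864 - 3875)*(-2862) = -7739*(-2862) = 22149018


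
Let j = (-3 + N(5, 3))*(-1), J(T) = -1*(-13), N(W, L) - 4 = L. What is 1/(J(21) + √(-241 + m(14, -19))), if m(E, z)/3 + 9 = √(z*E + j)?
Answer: 1/(13 + √(-268 + 9*I*√30)) ≈ 0.030177 - 0.034214*I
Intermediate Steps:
N(W, L) = 4 + L
J(T) = 13
j = -4 (j = (-3 + (4 + 3))*(-1) = (-3 + 7)*(-1) = 4*(-1) = -4)
m(E, z) = -27 + 3*√(-4 + E*z) (m(E, z) = -27 + 3*√(z*E - 4) = -27 + 3*√(E*z - 4) = -27 + 3*√(-4 + E*z))
1/(J(21) + √(-241 + m(14, -19))) = 1/(13 + √(-241 + (-27 + 3*√(-4 + 14*(-19))))) = 1/(13 + √(-241 + (-27 + 3*√(-4 - 266)))) = 1/(13 + √(-241 + (-27 + 3*√(-270)))) = 1/(13 + √(-241 + (-27 + 3*(3*I*√30)))) = 1/(13 + √(-241 + (-27 + 9*I*√30))) = 1/(13 + √(-268 + 9*I*√30))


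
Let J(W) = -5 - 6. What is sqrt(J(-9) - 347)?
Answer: I*sqrt(358) ≈ 18.921*I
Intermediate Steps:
J(W) = -11
sqrt(J(-9) - 347) = sqrt(-11 - 347) = sqrt(-358) = I*sqrt(358)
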